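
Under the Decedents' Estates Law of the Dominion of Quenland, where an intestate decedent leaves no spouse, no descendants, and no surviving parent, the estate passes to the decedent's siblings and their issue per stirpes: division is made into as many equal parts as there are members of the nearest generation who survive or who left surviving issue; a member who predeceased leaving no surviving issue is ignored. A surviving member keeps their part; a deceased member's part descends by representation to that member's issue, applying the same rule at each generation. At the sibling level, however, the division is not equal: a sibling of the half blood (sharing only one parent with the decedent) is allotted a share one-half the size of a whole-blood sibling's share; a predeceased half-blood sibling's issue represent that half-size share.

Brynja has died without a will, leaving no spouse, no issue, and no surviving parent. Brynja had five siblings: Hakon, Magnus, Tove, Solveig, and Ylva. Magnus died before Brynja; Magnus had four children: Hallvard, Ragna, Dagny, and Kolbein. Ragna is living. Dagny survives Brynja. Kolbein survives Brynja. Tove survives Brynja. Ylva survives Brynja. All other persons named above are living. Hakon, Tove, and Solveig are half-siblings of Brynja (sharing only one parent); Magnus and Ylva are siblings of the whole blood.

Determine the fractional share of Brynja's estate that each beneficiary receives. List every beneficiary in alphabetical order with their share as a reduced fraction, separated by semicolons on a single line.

No spouse, descendants, or parent survives, so the estate passes to Brynja's siblings per stirpes.
Half-blood siblings count for one-half the weight of whole-blood siblings at the initial division.
Dividing 1 in proportion to weights (total weight 7/2): Hakon (weight 1/2) → 1/7; Magnus (weight 1) → 2/7; Tove (weight 1/2) → 1/7; Solveig (weight 1/2) → 1/7; Ylva (weight 1) → 2/7.
Hakon is living and takes 1/7.
Magnus predeceased; the 2/7 allotted to Magnus's branch passes to Magnus's issue by representation.
The 2/7 is divided into 4 equal shares of 1/14 among Hallvard, Ragna, Dagny, Kolbein.
Hallvard is living and takes 1/14.
Ragna is living and takes 1/14.
Dagny is living and takes 1/14.
Kolbein is living and takes 1/14.
Tove is living and takes 1/7.
Solveig is living and takes 1/7.
Ylva is living and takes 2/7.

Dagny 1/14; Hakon 1/7; Hallvard 1/14; Kolbein 1/14; Ragna 1/14; Solveig 1/7; Tove 1/7; Ylva 2/7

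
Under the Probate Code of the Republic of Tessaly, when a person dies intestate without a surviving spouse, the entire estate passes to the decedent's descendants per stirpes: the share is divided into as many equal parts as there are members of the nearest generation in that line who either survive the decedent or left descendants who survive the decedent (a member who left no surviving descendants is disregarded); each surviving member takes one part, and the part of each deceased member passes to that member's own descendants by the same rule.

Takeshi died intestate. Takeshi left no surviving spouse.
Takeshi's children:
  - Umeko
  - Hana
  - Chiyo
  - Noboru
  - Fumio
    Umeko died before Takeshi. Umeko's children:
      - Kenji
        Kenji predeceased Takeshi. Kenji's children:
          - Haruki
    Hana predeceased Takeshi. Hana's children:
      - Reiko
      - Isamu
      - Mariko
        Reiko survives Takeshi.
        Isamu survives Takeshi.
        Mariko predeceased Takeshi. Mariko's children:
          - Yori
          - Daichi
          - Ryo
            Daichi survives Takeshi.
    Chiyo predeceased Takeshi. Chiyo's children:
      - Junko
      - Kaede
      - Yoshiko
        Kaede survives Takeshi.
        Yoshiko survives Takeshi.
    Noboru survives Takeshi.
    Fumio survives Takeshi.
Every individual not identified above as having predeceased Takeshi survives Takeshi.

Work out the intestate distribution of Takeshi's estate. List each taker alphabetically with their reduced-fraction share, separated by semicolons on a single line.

Daichi 1/45; Fumio 1/5; Haruki 1/5; Isamu 1/15; Junko 1/15; Kaede 1/15; Noboru 1/5; Reiko 1/15; Ryo 1/45; Yori 1/45; Yoshiko 1/15

There is no surviving spouse, so the entire estate passes to Takeshi's descendants per stirpes.
The estate is divided into 5 equal shares of 1/5 among Umeko, Hana, Chiyo, Noboru, Fumio.
Umeko predeceased; the 1/5 allotted to Umeko's branch passes to Umeko's issue by representation.
Kenji's line is the sole branch at this level, so the full 1/5 passes to Kenji's issue by representation.
Haruki is the sole taker at this level and receives the full 1/5.
Hana predeceased; the 1/5 allotted to Hana's branch passes to Hana's issue by representation.
The 1/5 is divided into 3 equal shares of 1/15 among Reiko, Isamu, Mariko.
Reiko is living and takes 1/15.
Isamu is living and takes 1/15.
Mariko predeceased; the 1/15 allotted to Mariko's branch passes to Mariko's issue by representation.
The 1/15 is divided into 3 equal shares of 1/45 among Yori, Daichi, Ryo.
Yori is living and takes 1/45.
Daichi is living and takes 1/45.
Ryo is living and takes 1/45.
Chiyo predeceased; the 1/5 allotted to Chiyo's branch passes to Chiyo's issue by representation.
The 1/5 is divided into 3 equal shares of 1/15 among Junko, Kaede, Yoshiko.
Junko is living and takes 1/15.
Kaede is living and takes 1/15.
Yoshiko is living and takes 1/15.
Noboru is living and takes 1/5.
Fumio is living and takes 1/5.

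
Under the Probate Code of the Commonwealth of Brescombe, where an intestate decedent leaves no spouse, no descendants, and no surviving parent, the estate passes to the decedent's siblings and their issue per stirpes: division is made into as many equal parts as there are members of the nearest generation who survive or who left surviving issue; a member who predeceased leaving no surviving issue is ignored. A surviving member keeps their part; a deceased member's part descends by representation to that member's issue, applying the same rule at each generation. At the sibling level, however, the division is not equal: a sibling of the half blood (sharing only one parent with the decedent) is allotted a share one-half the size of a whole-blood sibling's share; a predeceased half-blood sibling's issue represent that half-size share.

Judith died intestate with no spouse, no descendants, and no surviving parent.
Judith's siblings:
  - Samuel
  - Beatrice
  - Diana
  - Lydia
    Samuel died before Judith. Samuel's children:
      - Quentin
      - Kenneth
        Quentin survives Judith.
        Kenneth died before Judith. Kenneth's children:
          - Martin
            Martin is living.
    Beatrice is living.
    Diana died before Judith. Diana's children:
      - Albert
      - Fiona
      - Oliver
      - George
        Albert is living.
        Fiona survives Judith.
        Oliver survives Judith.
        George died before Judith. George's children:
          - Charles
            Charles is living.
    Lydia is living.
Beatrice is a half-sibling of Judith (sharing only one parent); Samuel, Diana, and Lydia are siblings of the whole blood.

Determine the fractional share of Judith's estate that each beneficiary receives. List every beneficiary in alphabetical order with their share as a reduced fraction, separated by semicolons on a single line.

No spouse, descendants, or parent survives, so the estate passes to Judith's siblings per stirpes.
Half-blood siblings count for one-half the weight of whole-blood siblings at the initial division.
Dividing 1 in proportion to weights (total weight 7/2): Samuel (weight 1) → 2/7; Beatrice (weight 1/2) → 1/7; Diana (weight 1) → 2/7; Lydia (weight 1) → 2/7.
Samuel predeceased; the 2/7 allotted to Samuel's branch passes to Samuel's issue by representation.
The 2/7 is divided into 2 equal shares of 1/7 among Quentin, Kenneth.
Quentin is living and takes 1/7.
Kenneth predeceased; the 1/7 allotted to Kenneth's branch passes to Kenneth's issue by representation.
Martin is the sole taker at this level and receives the full 1/7.
Beatrice is living and takes 1/7.
Diana predeceased; the 2/7 allotted to Diana's branch passes to Diana's issue by representation.
The 2/7 is divided into 4 equal shares of 1/14 among Albert, Fiona, Oliver, George.
Albert is living and takes 1/14.
Fiona is living and takes 1/14.
Oliver is living and takes 1/14.
George predeceased; the 1/14 allotted to George's branch passes to George's issue by representation.
Charles is the sole taker at this level and receives the full 1/14.
Lydia is living and takes 2/7.

Albert 1/14; Beatrice 1/7; Charles 1/14; Fiona 1/14; Lydia 2/7; Martin 1/7; Oliver 1/14; Quentin 1/7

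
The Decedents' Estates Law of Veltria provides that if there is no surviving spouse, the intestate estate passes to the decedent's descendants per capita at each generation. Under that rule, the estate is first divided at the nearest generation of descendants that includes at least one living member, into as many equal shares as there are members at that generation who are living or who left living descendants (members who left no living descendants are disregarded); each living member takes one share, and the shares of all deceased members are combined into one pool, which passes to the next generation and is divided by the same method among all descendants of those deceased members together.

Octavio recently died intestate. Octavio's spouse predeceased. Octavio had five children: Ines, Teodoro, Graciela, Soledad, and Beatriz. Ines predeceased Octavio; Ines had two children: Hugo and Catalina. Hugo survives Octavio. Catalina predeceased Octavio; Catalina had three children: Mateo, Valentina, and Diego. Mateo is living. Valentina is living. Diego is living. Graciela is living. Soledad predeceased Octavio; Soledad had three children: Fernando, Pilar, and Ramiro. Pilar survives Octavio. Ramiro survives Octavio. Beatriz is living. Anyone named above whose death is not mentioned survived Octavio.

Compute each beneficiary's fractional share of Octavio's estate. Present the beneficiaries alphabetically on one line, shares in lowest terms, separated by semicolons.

There is no surviving spouse, so the entire estate passes to Octavio's descendants per capita at each generation.
At generation 1 (Ines, Teodoro, Graciela, Soledad, Beatriz) there are 5 shares of (1)/5 = 1/5 each.
Living: Teodoro, Graciela, and Beatriz — each takes 1/5.
Deceased: Ines and Soledad. Their combined 2/5 is pooled and carried to generation 2.
At generation 2 (Hugo, Catalina, Fernando, Pilar, Ramiro) there are 5 shares of (2/5)/5 = 2/25 each.
Living: Hugo, Fernando, Pilar, and Ramiro — each takes 2/25.
Deceased: Catalina. That 2/25 share is carried to generation 3.
At generation 3 (Mateo, Valentina, Diego) there are 3 shares of (2/25)/3 = 2/75 each.
Living: Mateo, Valentina, and Diego — each takes 2/75.

Beatriz 1/5; Diego 2/75; Fernando 2/25; Graciela 1/5; Hugo 2/25; Mateo 2/75; Pilar 2/25; Ramiro 2/25; Teodoro 1/5; Valentina 2/75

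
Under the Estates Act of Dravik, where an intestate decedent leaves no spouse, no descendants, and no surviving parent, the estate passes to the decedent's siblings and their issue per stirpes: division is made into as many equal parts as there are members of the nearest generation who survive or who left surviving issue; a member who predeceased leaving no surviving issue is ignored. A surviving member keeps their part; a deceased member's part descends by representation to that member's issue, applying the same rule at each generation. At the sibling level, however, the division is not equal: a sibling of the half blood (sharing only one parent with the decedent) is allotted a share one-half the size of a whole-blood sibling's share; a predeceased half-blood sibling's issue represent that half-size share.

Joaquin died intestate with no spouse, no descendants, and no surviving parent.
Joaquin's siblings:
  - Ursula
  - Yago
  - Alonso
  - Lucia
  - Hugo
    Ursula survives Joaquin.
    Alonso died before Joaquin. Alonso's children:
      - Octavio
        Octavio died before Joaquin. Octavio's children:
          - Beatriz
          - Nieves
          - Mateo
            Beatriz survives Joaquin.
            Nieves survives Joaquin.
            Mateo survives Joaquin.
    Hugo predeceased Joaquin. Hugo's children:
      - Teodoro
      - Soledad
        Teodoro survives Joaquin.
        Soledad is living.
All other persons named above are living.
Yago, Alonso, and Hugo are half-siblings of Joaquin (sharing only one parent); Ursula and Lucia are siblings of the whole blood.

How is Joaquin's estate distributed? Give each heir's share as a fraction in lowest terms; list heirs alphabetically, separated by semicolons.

Beatriz 1/21; Lucia 2/7; Mateo 1/21; Nieves 1/21; Soledad 1/14; Teodoro 1/14; Ursula 2/7; Yago 1/7

No spouse, descendants, or parent survives, so the estate passes to Joaquin's siblings per stirpes.
Half-blood siblings count for one-half the weight of whole-blood siblings at the initial division.
Dividing 1 in proportion to weights (total weight 7/2): Ursula (weight 1) → 2/7; Yago (weight 1/2) → 1/7; Alonso (weight 1/2) → 1/7; Lucia (weight 1) → 2/7; Hugo (weight 1/2) → 1/7.
Ursula is living and takes 2/7.
Yago is living and takes 1/7.
Alonso predeceased; the 1/7 allotted to Alonso's branch passes to Alonso's issue by representation.
Octavio's line is the sole branch at this level, so the full 1/7 passes to Octavio's issue by representation.
The 1/7 is divided into 3 equal shares of 1/21 among Beatriz, Nieves, Mateo.
Beatriz is living and takes 1/21.
Nieves is living and takes 1/21.
Mateo is living and takes 1/21.
Lucia is living and takes 2/7.
Hugo predeceased; the 1/7 allotted to Hugo's branch passes to Hugo's issue by representation.
The 1/7 is divided into 2 equal shares of 1/14 among Teodoro, Soledad.
Teodoro is living and takes 1/14.
Soledad is living and takes 1/14.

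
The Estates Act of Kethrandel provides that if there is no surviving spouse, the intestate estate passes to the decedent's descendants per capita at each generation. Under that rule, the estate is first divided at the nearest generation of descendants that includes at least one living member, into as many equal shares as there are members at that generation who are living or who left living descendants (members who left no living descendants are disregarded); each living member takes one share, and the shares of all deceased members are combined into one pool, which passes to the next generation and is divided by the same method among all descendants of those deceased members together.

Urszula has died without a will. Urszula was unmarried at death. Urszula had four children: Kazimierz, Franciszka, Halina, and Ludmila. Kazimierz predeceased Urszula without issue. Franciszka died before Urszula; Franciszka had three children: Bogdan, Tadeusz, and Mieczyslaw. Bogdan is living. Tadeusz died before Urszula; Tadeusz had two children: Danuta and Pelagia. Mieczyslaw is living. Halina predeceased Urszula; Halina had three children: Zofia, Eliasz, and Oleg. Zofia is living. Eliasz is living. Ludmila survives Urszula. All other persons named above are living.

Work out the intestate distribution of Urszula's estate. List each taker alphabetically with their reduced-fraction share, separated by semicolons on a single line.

There is no surviving spouse, so the entire estate passes to Urszula's descendants per capita at each generation.
At generation 1 (Franciszka, Halina, Ludmila) there are 3 shares of (1)/3 = 1/3 each.
Living: Ludmila — each takes 1/3.
Deceased: Franciszka and Halina. Their combined 2/3 is pooled and carried to generation 2.
At generation 2 (Bogdan, Tadeusz, Mieczyslaw, Zofia, Eliasz, Oleg) there are 6 shares of (2/3)/6 = 1/9 each.
Living: Bogdan, Mieczyslaw, Zofia, Eliasz, and Oleg — each takes 1/9.
Deceased: Tadeusz. That 1/9 share is carried to generation 3.
At generation 3 (Danuta, Pelagia) there are 2 shares of (1/9)/2 = 1/18 each.
Living: Danuta and Pelagia — each takes 1/18.

Bogdan 1/9; Danuta 1/18; Eliasz 1/9; Ludmila 1/3; Mieczyslaw 1/9; Oleg 1/9; Pelagia 1/18; Zofia 1/9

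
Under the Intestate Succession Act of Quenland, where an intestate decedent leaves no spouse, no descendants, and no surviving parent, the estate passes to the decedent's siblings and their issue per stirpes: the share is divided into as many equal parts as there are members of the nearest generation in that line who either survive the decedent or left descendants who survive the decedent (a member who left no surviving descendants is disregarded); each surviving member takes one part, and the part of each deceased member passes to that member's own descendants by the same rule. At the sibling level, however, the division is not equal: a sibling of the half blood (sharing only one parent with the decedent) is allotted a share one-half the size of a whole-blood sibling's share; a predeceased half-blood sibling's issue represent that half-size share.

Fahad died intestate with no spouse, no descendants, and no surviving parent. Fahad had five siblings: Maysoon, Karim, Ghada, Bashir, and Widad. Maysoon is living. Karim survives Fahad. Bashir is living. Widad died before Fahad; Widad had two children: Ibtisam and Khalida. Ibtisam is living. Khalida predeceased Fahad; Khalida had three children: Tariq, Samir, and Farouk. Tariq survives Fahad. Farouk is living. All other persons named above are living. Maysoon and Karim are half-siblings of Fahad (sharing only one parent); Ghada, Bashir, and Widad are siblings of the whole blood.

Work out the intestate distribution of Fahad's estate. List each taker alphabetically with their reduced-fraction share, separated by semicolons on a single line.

No spouse, descendants, or parent survives, so the estate passes to Fahad's siblings per stirpes.
Half-blood siblings count for one-half the weight of whole-blood siblings at the initial division.
Dividing 1 in proportion to weights (total weight 4): Maysoon (weight 1/2) → 1/8; Karim (weight 1/2) → 1/8; Ghada (weight 1) → 1/4; Bashir (weight 1) → 1/4; Widad (weight 1) → 1/4.
Maysoon is living and takes 1/8.
Karim is living and takes 1/8.
Ghada is living and takes 1/4.
Bashir is living and takes 1/4.
Widad predeceased; the 1/4 allotted to Widad's branch passes to Widad's issue by representation.
The 1/4 is divided into 2 equal shares of 1/8 among Ibtisam, Khalida.
Ibtisam is living and takes 1/8.
Khalida predeceased; the 1/8 allotted to Khalida's branch passes to Khalida's issue by representation.
The 1/8 is divided into 3 equal shares of 1/24 among Tariq, Samir, Farouk.
Tariq is living and takes 1/24.
Samir is living and takes 1/24.
Farouk is living and takes 1/24.

Bashir 1/4; Farouk 1/24; Ghada 1/4; Ibtisam 1/8; Karim 1/8; Maysoon 1/8; Samir 1/24; Tariq 1/24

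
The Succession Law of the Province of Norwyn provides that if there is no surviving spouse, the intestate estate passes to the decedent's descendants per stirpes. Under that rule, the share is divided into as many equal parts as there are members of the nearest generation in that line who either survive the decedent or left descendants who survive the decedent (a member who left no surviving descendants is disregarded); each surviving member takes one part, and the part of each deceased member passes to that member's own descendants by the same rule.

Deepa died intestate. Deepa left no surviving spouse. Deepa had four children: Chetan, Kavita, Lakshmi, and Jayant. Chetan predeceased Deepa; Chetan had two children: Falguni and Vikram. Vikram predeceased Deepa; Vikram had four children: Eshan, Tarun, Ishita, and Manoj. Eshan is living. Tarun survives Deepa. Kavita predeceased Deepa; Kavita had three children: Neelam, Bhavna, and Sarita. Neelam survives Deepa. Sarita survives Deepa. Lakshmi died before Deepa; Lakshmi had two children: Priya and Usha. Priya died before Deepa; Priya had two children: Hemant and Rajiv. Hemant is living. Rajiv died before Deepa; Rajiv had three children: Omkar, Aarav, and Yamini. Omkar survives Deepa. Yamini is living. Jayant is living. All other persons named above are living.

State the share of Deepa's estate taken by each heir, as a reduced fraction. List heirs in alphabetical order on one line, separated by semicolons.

Aarav 1/48; Bhavna 1/12; Eshan 1/32; Falguni 1/8; Hemant 1/16; Ishita 1/32; Jayant 1/4; Manoj 1/32; Neelam 1/12; Omkar 1/48; Sarita 1/12; Tarun 1/32; Usha 1/8; Yamini 1/48

There is no surviving spouse, so the entire estate passes to Deepa's descendants per stirpes.
The estate is divided into 4 equal shares of 1/4 among Chetan, Kavita, Lakshmi, Jayant.
Chetan predeceased; the 1/4 allotted to Chetan's branch passes to Chetan's issue by representation.
The 1/4 is divided into 2 equal shares of 1/8 among Falguni, Vikram.
Falguni is living and takes 1/8.
Vikram predeceased; the 1/8 allotted to Vikram's branch passes to Vikram's issue by representation.
The 1/8 is divided into 4 equal shares of 1/32 among Eshan, Tarun, Ishita, Manoj.
Eshan is living and takes 1/32.
Tarun is living and takes 1/32.
Ishita is living and takes 1/32.
Manoj is living and takes 1/32.
Kavita predeceased; the 1/4 allotted to Kavita's branch passes to Kavita's issue by representation.
The 1/4 is divided into 3 equal shares of 1/12 among Neelam, Bhavna, Sarita.
Neelam is living and takes 1/12.
Bhavna is living and takes 1/12.
Sarita is living and takes 1/12.
Lakshmi predeceased; the 1/4 allotted to Lakshmi's branch passes to Lakshmi's issue by representation.
The 1/4 is divided into 2 equal shares of 1/8 among Priya, Usha.
Priya predeceased; the 1/8 allotted to Priya's branch passes to Priya's issue by representation.
The 1/8 is divided into 2 equal shares of 1/16 among Hemant, Rajiv.
Hemant is living and takes 1/16.
Rajiv predeceased; the 1/16 allotted to Rajiv's branch passes to Rajiv's issue by representation.
The 1/16 is divided into 3 equal shares of 1/48 among Omkar, Aarav, Yamini.
Omkar is living and takes 1/48.
Aarav is living and takes 1/48.
Yamini is living and takes 1/48.
Usha is living and takes 1/8.
Jayant is living and takes 1/4.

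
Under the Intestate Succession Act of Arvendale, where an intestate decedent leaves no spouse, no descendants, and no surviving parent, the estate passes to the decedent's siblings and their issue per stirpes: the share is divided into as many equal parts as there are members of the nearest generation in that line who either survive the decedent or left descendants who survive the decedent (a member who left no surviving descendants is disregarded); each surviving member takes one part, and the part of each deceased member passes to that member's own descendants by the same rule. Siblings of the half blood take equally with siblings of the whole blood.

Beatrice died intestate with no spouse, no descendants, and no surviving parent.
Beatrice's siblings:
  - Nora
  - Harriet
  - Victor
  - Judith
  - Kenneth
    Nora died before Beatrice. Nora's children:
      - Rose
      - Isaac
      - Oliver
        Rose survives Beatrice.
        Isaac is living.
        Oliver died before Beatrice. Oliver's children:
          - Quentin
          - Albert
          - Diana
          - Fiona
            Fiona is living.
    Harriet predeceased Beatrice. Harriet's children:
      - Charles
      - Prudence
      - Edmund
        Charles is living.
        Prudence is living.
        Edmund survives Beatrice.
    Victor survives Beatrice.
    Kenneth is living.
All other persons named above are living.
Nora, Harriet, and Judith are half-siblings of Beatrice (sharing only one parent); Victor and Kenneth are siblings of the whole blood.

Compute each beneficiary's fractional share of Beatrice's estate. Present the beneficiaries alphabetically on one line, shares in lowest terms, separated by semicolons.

Albert 1/60; Charles 1/15; Diana 1/60; Edmund 1/15; Fiona 1/60; Isaac 1/15; Judith 1/5; Kenneth 1/5; Prudence 1/15; Quentin 1/60; Rose 1/15; Victor 1/5

No spouse, descendants, or parent survives, so the estate passes to Beatrice's siblings per stirpes.
Half-blood and whole-blood siblings take equally under the stated rule.
The estate is divided into 5 equal shares of 1/5 among Nora, Harriet, Victor, Judith, Kenneth.
Nora predeceased; the 1/5 allotted to Nora's branch passes to Nora's issue by representation.
The 1/5 is divided into 3 equal shares of 1/15 among Rose, Isaac, Oliver.
Rose is living and takes 1/15.
Isaac is living and takes 1/15.
Oliver predeceased; the 1/15 allotted to Oliver's branch passes to Oliver's issue by representation.
The 1/15 is divided into 4 equal shares of 1/60 among Quentin, Albert, Diana, Fiona.
Quentin is living and takes 1/60.
Albert is living and takes 1/60.
Diana is living and takes 1/60.
Fiona is living and takes 1/60.
Harriet predeceased; the 1/5 allotted to Harriet's branch passes to Harriet's issue by representation.
The 1/5 is divided into 3 equal shares of 1/15 among Charles, Prudence, Edmund.
Charles is living and takes 1/15.
Prudence is living and takes 1/15.
Edmund is living and takes 1/15.
Victor is living and takes 1/5.
Judith is living and takes 1/5.
Kenneth is living and takes 1/5.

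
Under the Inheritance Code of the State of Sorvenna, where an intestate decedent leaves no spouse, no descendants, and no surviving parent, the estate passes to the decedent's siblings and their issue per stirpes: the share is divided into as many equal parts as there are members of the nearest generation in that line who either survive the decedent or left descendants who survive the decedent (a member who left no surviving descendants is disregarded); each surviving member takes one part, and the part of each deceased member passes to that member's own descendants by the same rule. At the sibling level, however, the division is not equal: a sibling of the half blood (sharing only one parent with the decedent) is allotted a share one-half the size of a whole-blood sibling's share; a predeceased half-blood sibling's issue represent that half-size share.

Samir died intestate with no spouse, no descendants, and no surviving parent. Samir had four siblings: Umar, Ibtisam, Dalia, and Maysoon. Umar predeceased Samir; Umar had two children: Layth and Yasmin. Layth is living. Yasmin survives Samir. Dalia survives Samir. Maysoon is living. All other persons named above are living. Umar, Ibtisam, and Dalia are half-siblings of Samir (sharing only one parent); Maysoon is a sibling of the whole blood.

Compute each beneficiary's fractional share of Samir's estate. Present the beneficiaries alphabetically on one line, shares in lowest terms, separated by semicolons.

Dalia 1/5; Ibtisam 1/5; Layth 1/10; Maysoon 2/5; Yasmin 1/10

No spouse, descendants, or parent survives, so the estate passes to Samir's siblings per stirpes.
Half-blood siblings count for one-half the weight of whole-blood siblings at the initial division.
Dividing 1 in proportion to weights (total weight 5/2): Umar (weight 1/2) → 1/5; Ibtisam (weight 1/2) → 1/5; Dalia (weight 1/2) → 1/5; Maysoon (weight 1) → 2/5.
Umar predeceased; the 1/5 allotted to Umar's branch passes to Umar's issue by representation.
The 1/5 is divided into 2 equal shares of 1/10 among Layth, Yasmin.
Layth is living and takes 1/10.
Yasmin is living and takes 1/10.
Ibtisam is living and takes 1/5.
Dalia is living and takes 1/5.
Maysoon is living and takes 2/5.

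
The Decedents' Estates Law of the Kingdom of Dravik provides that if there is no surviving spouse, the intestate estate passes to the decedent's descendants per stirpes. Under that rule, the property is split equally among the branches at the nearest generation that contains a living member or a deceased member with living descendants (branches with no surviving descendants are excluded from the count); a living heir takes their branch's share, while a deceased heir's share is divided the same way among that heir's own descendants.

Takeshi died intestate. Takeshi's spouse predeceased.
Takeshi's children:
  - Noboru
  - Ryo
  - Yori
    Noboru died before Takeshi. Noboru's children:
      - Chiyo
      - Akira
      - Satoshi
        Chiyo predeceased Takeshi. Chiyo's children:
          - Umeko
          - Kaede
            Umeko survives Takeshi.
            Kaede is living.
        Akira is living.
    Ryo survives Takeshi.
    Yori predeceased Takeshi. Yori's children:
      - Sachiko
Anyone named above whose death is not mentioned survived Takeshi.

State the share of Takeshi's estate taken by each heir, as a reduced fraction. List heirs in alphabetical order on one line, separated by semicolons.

Akira 1/9; Kaede 1/18; Ryo 1/3; Sachiko 1/3; Satoshi 1/9; Umeko 1/18

There is no surviving spouse, so the entire estate passes to Takeshi's descendants per stirpes.
The estate is divided into 3 equal shares of 1/3 among Noboru, Ryo, Yori.
Noboru predeceased; the 1/3 allotted to Noboru's branch passes to Noboru's issue by representation.
The 1/3 is divided into 3 equal shares of 1/9 among Chiyo, Akira, Satoshi.
Chiyo predeceased; the 1/9 allotted to Chiyo's branch passes to Chiyo's issue by representation.
The 1/9 is divided into 2 equal shares of 1/18 among Umeko, Kaede.
Umeko is living and takes 1/18.
Kaede is living and takes 1/18.
Akira is living and takes 1/9.
Satoshi is living and takes 1/9.
Ryo is living and takes 1/3.
Yori predeceased; the 1/3 allotted to Yori's branch passes to Yori's issue by representation.
Sachiko is the sole taker at this level and receives the full 1/3.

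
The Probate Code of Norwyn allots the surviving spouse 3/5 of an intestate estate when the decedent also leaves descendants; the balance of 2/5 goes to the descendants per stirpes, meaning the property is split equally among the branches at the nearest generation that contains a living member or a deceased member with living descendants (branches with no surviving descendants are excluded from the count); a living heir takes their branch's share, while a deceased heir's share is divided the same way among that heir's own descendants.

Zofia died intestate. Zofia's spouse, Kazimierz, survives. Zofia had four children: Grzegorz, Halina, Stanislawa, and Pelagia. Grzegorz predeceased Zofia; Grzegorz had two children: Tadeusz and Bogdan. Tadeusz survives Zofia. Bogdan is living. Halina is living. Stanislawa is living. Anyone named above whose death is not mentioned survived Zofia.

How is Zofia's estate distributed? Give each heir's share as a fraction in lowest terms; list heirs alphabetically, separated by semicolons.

Kazimierz, as surviving spouse, takes 3/5.
The remaining 2/5 passes to Zofia's descendants per stirpes.
The 2/5 is divided into 4 equal shares of 1/10 among Grzegorz, Halina, Stanislawa, Pelagia.
Grzegorz predeceased; the 1/10 allotted to Grzegorz's branch passes to Grzegorz's issue by representation.
The 1/10 is divided into 2 equal shares of 1/20 among Tadeusz, Bogdan.
Tadeusz is living and takes 1/20.
Bogdan is living and takes 1/20.
Halina is living and takes 1/10.
Stanislawa is living and takes 1/10.
Pelagia is living and takes 1/10.

Bogdan 1/20; Halina 1/10; Kazimierz 3/5; Pelagia 1/10; Stanislawa 1/10; Tadeusz 1/20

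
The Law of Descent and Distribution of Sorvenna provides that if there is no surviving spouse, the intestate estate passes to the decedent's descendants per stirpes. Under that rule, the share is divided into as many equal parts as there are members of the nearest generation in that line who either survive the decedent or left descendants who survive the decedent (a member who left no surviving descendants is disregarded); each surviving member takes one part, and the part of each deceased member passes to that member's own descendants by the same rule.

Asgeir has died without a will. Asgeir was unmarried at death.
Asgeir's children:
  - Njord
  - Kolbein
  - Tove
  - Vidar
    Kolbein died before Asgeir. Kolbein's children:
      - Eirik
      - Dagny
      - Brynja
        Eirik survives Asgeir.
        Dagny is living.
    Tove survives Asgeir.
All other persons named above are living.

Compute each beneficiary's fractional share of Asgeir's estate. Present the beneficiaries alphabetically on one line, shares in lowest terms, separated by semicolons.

There is no surviving spouse, so the entire estate passes to Asgeir's descendants per stirpes.
The estate is divided into 4 equal shares of 1/4 among Njord, Kolbein, Tove, Vidar.
Njord is living and takes 1/4.
Kolbein predeceased; the 1/4 allotted to Kolbein's branch passes to Kolbein's issue by representation.
The 1/4 is divided into 3 equal shares of 1/12 among Eirik, Dagny, Brynja.
Eirik is living and takes 1/12.
Dagny is living and takes 1/12.
Brynja is living and takes 1/12.
Tove is living and takes 1/4.
Vidar is living and takes 1/4.

Brynja 1/12; Dagny 1/12; Eirik 1/12; Njord 1/4; Tove 1/4; Vidar 1/4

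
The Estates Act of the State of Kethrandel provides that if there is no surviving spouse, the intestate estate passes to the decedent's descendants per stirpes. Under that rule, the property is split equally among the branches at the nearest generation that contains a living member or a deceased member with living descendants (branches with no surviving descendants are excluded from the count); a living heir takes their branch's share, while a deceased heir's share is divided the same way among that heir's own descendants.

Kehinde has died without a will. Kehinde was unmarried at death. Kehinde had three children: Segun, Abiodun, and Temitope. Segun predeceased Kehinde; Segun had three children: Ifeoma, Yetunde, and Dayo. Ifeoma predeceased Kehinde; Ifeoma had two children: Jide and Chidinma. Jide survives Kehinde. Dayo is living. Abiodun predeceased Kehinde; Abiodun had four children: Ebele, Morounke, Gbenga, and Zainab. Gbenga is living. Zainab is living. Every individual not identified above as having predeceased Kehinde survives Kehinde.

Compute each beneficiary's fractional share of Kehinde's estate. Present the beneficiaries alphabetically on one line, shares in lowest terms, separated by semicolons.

Chidinma 1/18; Dayo 1/9; Ebele 1/12; Gbenga 1/12; Jide 1/18; Morounke 1/12; Temitope 1/3; Yetunde 1/9; Zainab 1/12

There is no surviving spouse, so the entire estate passes to Kehinde's descendants per stirpes.
The estate is divided into 3 equal shares of 1/3 among Segun, Abiodun, Temitope.
Segun predeceased; the 1/3 allotted to Segun's branch passes to Segun's issue by representation.
The 1/3 is divided into 3 equal shares of 1/9 among Ifeoma, Yetunde, Dayo.
Ifeoma predeceased; the 1/9 allotted to Ifeoma's branch passes to Ifeoma's issue by representation.
The 1/9 is divided into 2 equal shares of 1/18 among Jide, Chidinma.
Jide is living and takes 1/18.
Chidinma is living and takes 1/18.
Yetunde is living and takes 1/9.
Dayo is living and takes 1/9.
Abiodun predeceased; the 1/3 allotted to Abiodun's branch passes to Abiodun's issue by representation.
The 1/3 is divided into 4 equal shares of 1/12 among Ebele, Morounke, Gbenga, Zainab.
Ebele is living and takes 1/12.
Morounke is living and takes 1/12.
Gbenga is living and takes 1/12.
Zainab is living and takes 1/12.
Temitope is living and takes 1/3.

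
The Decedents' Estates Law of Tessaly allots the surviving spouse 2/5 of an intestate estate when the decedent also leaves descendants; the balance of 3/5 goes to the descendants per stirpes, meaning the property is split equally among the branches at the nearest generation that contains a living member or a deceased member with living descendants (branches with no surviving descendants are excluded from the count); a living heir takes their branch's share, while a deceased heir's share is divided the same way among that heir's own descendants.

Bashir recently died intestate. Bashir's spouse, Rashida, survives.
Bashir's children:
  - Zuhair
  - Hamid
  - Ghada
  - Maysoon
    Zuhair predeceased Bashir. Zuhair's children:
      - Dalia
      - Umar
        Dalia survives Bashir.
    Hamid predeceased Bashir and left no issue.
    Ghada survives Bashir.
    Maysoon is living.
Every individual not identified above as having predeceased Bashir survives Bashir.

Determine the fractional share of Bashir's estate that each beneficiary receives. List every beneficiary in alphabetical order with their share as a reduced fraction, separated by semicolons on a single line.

Dalia 1/10; Ghada 1/5; Maysoon 1/5; Rashida 2/5; Umar 1/10

Rashida, as surviving spouse, takes 2/5.
The remaining 3/5 passes to Bashir's descendants per stirpes.
Hamid left no surviving issue, so that branch lapses and is disregarded.
The 3/5 is divided into 3 equal shares of 1/5 among Zuhair, Ghada, Maysoon.
Zuhair predeceased; the 1/5 allotted to Zuhair's branch passes to Zuhair's issue by representation.
The 1/5 is divided into 2 equal shares of 1/10 among Dalia, Umar.
Dalia is living and takes 1/10.
Umar is living and takes 1/10.
Ghada is living and takes 1/5.
Maysoon is living and takes 1/5.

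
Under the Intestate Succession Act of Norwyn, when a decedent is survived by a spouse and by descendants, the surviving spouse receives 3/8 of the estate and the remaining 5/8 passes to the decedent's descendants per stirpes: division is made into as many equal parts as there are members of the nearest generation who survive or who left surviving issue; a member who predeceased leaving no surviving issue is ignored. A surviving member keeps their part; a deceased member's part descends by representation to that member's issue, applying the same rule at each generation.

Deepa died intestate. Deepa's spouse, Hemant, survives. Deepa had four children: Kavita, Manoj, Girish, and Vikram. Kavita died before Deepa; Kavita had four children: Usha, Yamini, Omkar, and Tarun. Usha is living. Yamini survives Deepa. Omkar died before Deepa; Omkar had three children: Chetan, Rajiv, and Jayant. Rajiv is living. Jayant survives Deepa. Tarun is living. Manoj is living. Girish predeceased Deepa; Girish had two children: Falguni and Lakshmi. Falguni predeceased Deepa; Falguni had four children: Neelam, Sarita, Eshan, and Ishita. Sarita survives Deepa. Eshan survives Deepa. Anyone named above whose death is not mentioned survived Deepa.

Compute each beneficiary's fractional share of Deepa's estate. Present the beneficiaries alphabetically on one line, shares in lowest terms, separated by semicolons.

Chetan 5/384; Eshan 5/256; Hemant 3/8; Ishita 5/256; Jayant 5/384; Lakshmi 5/64; Manoj 5/32; Neelam 5/256; Rajiv 5/384; Sarita 5/256; Tarun 5/128; Usha 5/128; Vikram 5/32; Yamini 5/128

Hemant, as surviving spouse, takes 3/8.
The remaining 5/8 passes to Deepa's descendants per stirpes.
The 5/8 is divided into 4 equal shares of 5/32 among Kavita, Manoj, Girish, Vikram.
Kavita predeceased; the 5/32 allotted to Kavita's branch passes to Kavita's issue by representation.
The 5/32 is divided into 4 equal shares of 5/128 among Usha, Yamini, Omkar, Tarun.
Usha is living and takes 5/128.
Yamini is living and takes 5/128.
Omkar predeceased; the 5/128 allotted to Omkar's branch passes to Omkar's issue by representation.
The 5/128 is divided into 3 equal shares of 5/384 among Chetan, Rajiv, Jayant.
Chetan is living and takes 5/384.
Rajiv is living and takes 5/384.
Jayant is living and takes 5/384.
Tarun is living and takes 5/128.
Manoj is living and takes 5/32.
Girish predeceased; the 5/32 allotted to Girish's branch passes to Girish's issue by representation.
The 5/32 is divided into 2 equal shares of 5/64 among Falguni, Lakshmi.
Falguni predeceased; the 5/64 allotted to Falguni's branch passes to Falguni's issue by representation.
The 5/64 is divided into 4 equal shares of 5/256 among Neelam, Sarita, Eshan, Ishita.
Neelam is living and takes 5/256.
Sarita is living and takes 5/256.
Eshan is living and takes 5/256.
Ishita is living and takes 5/256.
Lakshmi is living and takes 5/64.
Vikram is living and takes 5/32.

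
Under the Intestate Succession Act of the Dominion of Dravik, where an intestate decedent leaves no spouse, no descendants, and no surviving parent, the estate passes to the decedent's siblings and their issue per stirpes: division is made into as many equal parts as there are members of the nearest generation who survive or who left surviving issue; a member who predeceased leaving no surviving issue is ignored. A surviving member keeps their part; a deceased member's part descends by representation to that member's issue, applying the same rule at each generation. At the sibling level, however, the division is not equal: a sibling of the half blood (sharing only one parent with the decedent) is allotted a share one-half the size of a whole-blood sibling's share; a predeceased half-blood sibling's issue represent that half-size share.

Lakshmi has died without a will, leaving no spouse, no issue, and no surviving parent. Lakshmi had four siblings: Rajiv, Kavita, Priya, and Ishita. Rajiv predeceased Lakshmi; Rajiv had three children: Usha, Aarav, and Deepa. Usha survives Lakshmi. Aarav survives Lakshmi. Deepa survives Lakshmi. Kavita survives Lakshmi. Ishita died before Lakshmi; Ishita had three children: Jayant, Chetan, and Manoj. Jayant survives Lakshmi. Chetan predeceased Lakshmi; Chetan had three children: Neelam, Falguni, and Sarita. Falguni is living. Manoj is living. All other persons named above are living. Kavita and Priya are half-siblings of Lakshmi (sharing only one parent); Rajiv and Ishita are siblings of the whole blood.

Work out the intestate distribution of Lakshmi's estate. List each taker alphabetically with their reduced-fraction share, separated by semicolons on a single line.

No spouse, descendants, or parent survives, so the estate passes to Lakshmi's siblings per stirpes.
Half-blood siblings count for one-half the weight of whole-blood siblings at the initial division.
Dividing 1 in proportion to weights (total weight 3): Rajiv (weight 1) → 1/3; Kavita (weight 1/2) → 1/6; Priya (weight 1/2) → 1/6; Ishita (weight 1) → 1/3.
Rajiv predeceased; the 1/3 allotted to Rajiv's branch passes to Rajiv's issue by representation.
The 1/3 is divided into 3 equal shares of 1/9 among Usha, Aarav, Deepa.
Usha is living and takes 1/9.
Aarav is living and takes 1/9.
Deepa is living and takes 1/9.
Kavita is living and takes 1/6.
Priya is living and takes 1/6.
Ishita predeceased; the 1/3 allotted to Ishita's branch passes to Ishita's issue by representation.
The 1/3 is divided into 3 equal shares of 1/9 among Jayant, Chetan, Manoj.
Jayant is living and takes 1/9.
Chetan predeceased; the 1/9 allotted to Chetan's branch passes to Chetan's issue by representation.
The 1/9 is divided into 3 equal shares of 1/27 among Neelam, Falguni, Sarita.
Neelam is living and takes 1/27.
Falguni is living and takes 1/27.
Sarita is living and takes 1/27.
Manoj is living and takes 1/9.

Aarav 1/9; Deepa 1/9; Falguni 1/27; Jayant 1/9; Kavita 1/6; Manoj 1/9; Neelam 1/27; Priya 1/6; Sarita 1/27; Usha 1/9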